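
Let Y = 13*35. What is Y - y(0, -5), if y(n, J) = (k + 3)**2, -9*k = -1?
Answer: 36071/81 ≈ 445.32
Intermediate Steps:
k = 1/9 (k = -1/9*(-1) = 1/9 ≈ 0.11111)
y(n, J) = 784/81 (y(n, J) = (1/9 + 3)**2 = (28/9)**2 = 784/81)
Y = 455
Y - y(0, -5) = 455 - 1*784/81 = 455 - 784/81 = 36071/81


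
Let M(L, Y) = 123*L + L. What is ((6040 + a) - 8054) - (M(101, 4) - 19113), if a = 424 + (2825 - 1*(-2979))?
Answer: 10803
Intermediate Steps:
M(L, Y) = 124*L
a = 6228 (a = 424 + (2825 + 2979) = 424 + 5804 = 6228)
((6040 + a) - 8054) - (M(101, 4) - 19113) = ((6040 + 6228) - 8054) - (124*101 - 19113) = (12268 - 8054) - (12524 - 19113) = 4214 - 1*(-6589) = 4214 + 6589 = 10803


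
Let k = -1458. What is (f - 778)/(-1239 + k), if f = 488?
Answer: 10/93 ≈ 0.10753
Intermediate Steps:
(f - 778)/(-1239 + k) = (488 - 778)/(-1239 - 1458) = -290/(-2697) = -290*(-1/2697) = 10/93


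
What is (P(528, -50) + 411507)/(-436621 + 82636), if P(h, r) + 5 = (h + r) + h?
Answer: -412508/353985 ≈ -1.1653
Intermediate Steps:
P(h, r) = -5 + r + 2*h (P(h, r) = -5 + ((h + r) + h) = -5 + (r + 2*h) = -5 + r + 2*h)
(P(528, -50) + 411507)/(-436621 + 82636) = ((-5 - 50 + 2*528) + 411507)/(-436621 + 82636) = ((-5 - 50 + 1056) + 411507)/(-353985) = (1001 + 411507)*(-1/353985) = 412508*(-1/353985) = -412508/353985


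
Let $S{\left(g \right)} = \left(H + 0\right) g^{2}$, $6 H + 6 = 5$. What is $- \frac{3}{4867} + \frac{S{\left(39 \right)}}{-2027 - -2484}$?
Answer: $- \frac{2470311}{4448438} \approx -0.55532$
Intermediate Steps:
$H = - \frac{1}{6}$ ($H = -1 + \frac{1}{6} \cdot 5 = -1 + \frac{5}{6} = - \frac{1}{6} \approx -0.16667$)
$S{\left(g \right)} = - \frac{g^{2}}{6}$ ($S{\left(g \right)} = \left(- \frac{1}{6} + 0\right) g^{2} = - \frac{g^{2}}{6}$)
$- \frac{3}{4867} + \frac{S{\left(39 \right)}}{-2027 - -2484} = - \frac{3}{4867} + \frac{\left(- \frac{1}{6}\right) 39^{2}}{-2027 - -2484} = \left(-3\right) \frac{1}{4867} + \frac{\left(- \frac{1}{6}\right) 1521}{-2027 + 2484} = - \frac{3}{4867} - \frac{507}{2 \cdot 457} = - \frac{3}{4867} - \frac{507}{914} = - \frac{2470311}{4448438}$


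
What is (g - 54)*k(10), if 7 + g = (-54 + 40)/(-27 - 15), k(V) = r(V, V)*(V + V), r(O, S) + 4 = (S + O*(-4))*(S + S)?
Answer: 2198560/3 ≈ 7.3285e+5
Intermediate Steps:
r(O, S) = -4 + 2*S*(S - 4*O) (r(O, S) = -4 + (S + O*(-4))*(S + S) = -4 + (S - 4*O)*(2*S) = -4 + 2*S*(S - 4*O))
k(V) = 2*V*(-4 - 6*V²) (k(V) = (-4 + 2*V² - 8*V*V)*(V + V) = (-4 + 2*V² - 8*V²)*(2*V) = (-4 - 6*V²)*(2*V) = 2*V*(-4 - 6*V²))
g = -20/3 (g = -7 + (-54 + 40)/(-27 - 15) = -7 - 14/(-42) = -7 - 14*(-1/42) = -7 + ⅓ = -20/3 ≈ -6.6667)
(g - 54)*k(10) = (-20/3 - 54)*(-12*10³ - 8*10) = -182*(-12*1000 - 80)/3 = -182*(-12000 - 80)/3 = -182/3*(-12080) = 2198560/3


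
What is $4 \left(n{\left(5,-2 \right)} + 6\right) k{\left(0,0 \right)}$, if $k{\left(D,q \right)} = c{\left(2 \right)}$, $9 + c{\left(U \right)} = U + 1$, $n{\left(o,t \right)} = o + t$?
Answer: $-216$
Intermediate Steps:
$c{\left(U \right)} = -8 + U$ ($c{\left(U \right)} = -9 + \left(U + 1\right) = -9 + \left(1 + U\right) = -8 + U$)
$k{\left(D,q \right)} = -6$ ($k{\left(D,q \right)} = -8 + 2 = -6$)
$4 \left(n{\left(5,-2 \right)} + 6\right) k{\left(0,0 \right)} = 4 \left(\left(5 - 2\right) + 6\right) \left(-6\right) = 4 \left(3 + 6\right) \left(-6\right) = 4 \cdot 9 \left(-6\right) = 36 \left(-6\right) = -216$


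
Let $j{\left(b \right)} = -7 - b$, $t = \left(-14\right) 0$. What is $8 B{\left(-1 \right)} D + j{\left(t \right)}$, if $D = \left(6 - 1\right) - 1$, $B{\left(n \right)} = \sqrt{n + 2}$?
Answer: $25$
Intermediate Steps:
$B{\left(n \right)} = \sqrt{2 + n}$
$D = 4$ ($D = 5 - 1 = 4$)
$t = 0$
$8 B{\left(-1 \right)} D + j{\left(t \right)} = 8 \sqrt{2 - 1} \cdot 4 - 7 = 8 \sqrt{1} \cdot 4 + \left(-7 + 0\right) = 8 \cdot 1 \cdot 4 - 7 = 8 \cdot 4 - 7 = 32 - 7 = 25$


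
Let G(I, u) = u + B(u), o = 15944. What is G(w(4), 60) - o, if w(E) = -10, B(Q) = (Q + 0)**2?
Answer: -12284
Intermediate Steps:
B(Q) = Q**2
G(I, u) = u + u**2
G(w(4), 60) - o = 60*(1 + 60) - 1*15944 = 60*61 - 15944 = 3660 - 15944 = -12284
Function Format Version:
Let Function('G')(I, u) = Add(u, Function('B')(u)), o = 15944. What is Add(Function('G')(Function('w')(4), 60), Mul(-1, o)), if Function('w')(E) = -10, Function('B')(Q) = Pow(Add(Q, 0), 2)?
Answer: -12284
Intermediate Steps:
Function('B')(Q) = Pow(Q, 2)
Function('G')(I, u) = Add(u, Pow(u, 2))
Add(Function('G')(Function('w')(4), 60), Mul(-1, o)) = Add(Mul(60, Add(1, 60)), Mul(-1, 15944)) = Add(Mul(60, 61), -15944) = Add(3660, -15944) = -12284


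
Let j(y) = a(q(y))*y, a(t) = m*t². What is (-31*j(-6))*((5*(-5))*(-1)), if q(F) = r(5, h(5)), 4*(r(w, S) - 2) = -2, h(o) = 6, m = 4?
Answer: 41850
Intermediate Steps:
r(w, S) = 3/2 (r(w, S) = 2 + (¼)*(-2) = 2 - ½ = 3/2)
q(F) = 3/2
a(t) = 4*t²
j(y) = 9*y (j(y) = (4*(3/2)²)*y = (4*(9/4))*y = 9*y)
(-31*j(-6))*((5*(-5))*(-1)) = (-279*(-6))*((5*(-5))*(-1)) = (-31*(-54))*(-25*(-1)) = 1674*25 = 41850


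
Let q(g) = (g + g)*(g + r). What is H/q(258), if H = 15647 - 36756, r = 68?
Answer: -21109/168216 ≈ -0.12549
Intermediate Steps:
H = -21109
q(g) = 2*g*(68 + g) (q(g) = (g + g)*(g + 68) = (2*g)*(68 + g) = 2*g*(68 + g))
H/q(258) = -21109*1/(516*(68 + 258)) = -21109/(2*258*326) = -21109/168216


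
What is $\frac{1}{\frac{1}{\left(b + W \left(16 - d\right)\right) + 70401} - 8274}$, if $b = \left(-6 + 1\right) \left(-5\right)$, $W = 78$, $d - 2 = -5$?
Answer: $- \frac{71908}{594966791} \approx -0.00012086$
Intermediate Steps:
$d = -3$ ($d = 2 - 5 = -3$)
$b = 25$ ($b = \left(-5\right) \left(-5\right) = 25$)
$\frac{1}{\frac{1}{\left(b + W \left(16 - d\right)\right) + 70401} - 8274} = \frac{1}{\frac{1}{\left(25 + 78 \left(16 - -3\right)\right) + 70401} - 8274} = \frac{1}{\frac{1}{\left(25 + 78 \left(16 + 3\right)\right) + 70401} - 8274} = \frac{1}{\frac{1}{\left(25 + 78 \cdot 19\right) + 70401} - 8274} = \frac{1}{\frac{1}{\left(25 + 1482\right) + 70401} - 8274} = \frac{1}{\frac{1}{1507 + 70401} - 8274} = \frac{1}{\frac{1}{71908} - 8274} = \frac{1}{- \frac{594966791}{71908}} = - \frac{71908}{594966791}$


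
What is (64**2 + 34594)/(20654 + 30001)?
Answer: 7738/10131 ≈ 0.76379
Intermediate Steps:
(64**2 + 34594)/(20654 + 30001) = (4096 + 34594)/50655 = 38690*(1/50655) = 7738/10131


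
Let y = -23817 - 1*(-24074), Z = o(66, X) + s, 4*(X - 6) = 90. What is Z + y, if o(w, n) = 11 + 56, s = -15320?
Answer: -14996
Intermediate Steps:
X = 57/2 (X = 6 + (1/4)*90 = 6 + 45/2 = 57/2 ≈ 28.500)
o(w, n) = 67
Z = -15253 (Z = 67 - 15320 = -15253)
y = 257 (y = -23817 + 24074 = 257)
Z + y = -15253 + 257 = -14996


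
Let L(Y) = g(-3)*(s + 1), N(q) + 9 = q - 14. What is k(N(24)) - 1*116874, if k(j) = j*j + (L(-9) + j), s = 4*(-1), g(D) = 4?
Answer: -116884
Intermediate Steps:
s = -4
N(q) = -23 + q (N(q) = -9 + (q - 14) = -9 + (-14 + q) = -23 + q)
L(Y) = -12 (L(Y) = 4*(-4 + 1) = 4*(-3) = -12)
k(j) = -12 + j + j² (k(j) = j*j + (-12 + j) = j² + (-12 + j) = -12 + j + j²)
k(N(24)) - 1*116874 = (-12 + (-23 + 24) + (-23 + 24)²) - 1*116874 = (-12 + 1 + 1²) - 116874 = (-12 + 1 + 1) - 116874 = -10 - 116874 = -116884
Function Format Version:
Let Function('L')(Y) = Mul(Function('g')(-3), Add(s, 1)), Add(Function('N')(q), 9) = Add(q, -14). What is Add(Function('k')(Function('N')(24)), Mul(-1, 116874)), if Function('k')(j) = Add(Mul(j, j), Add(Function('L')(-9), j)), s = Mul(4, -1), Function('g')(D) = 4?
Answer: -116884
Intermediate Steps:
s = -4
Function('N')(q) = Add(-23, q) (Function('N')(q) = Add(-9, Add(q, -14)) = Add(-9, Add(-14, q)) = Add(-23, q))
Function('L')(Y) = -12 (Function('L')(Y) = Mul(4, Add(-4, 1)) = Mul(4, -3) = -12)
Function('k')(j) = Add(-12, j, Pow(j, 2)) (Function('k')(j) = Add(Mul(j, j), Add(-12, j)) = Add(Pow(j, 2), Add(-12, j)) = Add(-12, j, Pow(j, 2)))
Add(Function('k')(Function('N')(24)), Mul(-1, 116874)) = Add(Add(-12, Add(-23, 24), Pow(Add(-23, 24), 2)), Mul(-1, 116874)) = Add(Add(-12, 1, Pow(1, 2)), -116874) = Add(Add(-12, 1, 1), -116874) = Add(-10, -116874) = -116884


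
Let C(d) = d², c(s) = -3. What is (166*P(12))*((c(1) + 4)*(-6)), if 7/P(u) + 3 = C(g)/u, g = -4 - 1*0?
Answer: 20916/5 ≈ 4183.2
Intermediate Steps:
g = -4 (g = -4 + 0 = -4)
P(u) = 7/(-3 + 16/u) (P(u) = 7/(-3 + (-4)²/u) = 7/(-3 + 16/u))
(166*P(12))*((c(1) + 4)*(-6)) = (166*(-7*12/(-16 + 3*12)))*((-3 + 4)*(-6)) = (166*(-7*12/(-16 + 36)))*(1*(-6)) = (166*(-7*12/20))*(-6) = (166*(-7*12*1/20))*(-6) = (166*(-21/5))*(-6) = -3486/5*(-6) = 20916/5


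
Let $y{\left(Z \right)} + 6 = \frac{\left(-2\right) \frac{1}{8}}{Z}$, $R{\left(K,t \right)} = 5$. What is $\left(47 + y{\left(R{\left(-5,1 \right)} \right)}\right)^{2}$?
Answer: $\frac{670761}{400} \approx 1676.9$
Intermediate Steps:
$y{\left(Z \right)} = -6 - \frac{1}{4 Z}$ ($y{\left(Z \right)} = -6 + \frac{\left(-2\right) \frac{1}{8}}{Z} = -6 - \frac{1}{4 Z}$)
$\left(47 + y{\left(R{\left(-5,1 \right)} \right)}\right)^{2} = \left(47 - \left(6 + \frac{1}{4 \cdot 5}\right)\right)^{2} = \left(47 - \frac{121}{20}\right)^{2} = \left(\frac{819}{20}\right)^{2} = \frac{670761}{400}$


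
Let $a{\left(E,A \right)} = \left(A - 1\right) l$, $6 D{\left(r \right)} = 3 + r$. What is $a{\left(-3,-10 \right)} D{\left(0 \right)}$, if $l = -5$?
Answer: $\frac{55}{2} \approx 27.5$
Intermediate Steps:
$D{\left(r \right)} = \frac{1}{2} + \frac{r}{6}$ ($D{\left(r \right)} = \frac{3 + r}{6} = \frac{1}{2} + \frac{r}{6}$)
$a{\left(E,A \right)} = 5 - 5 A$ ($a{\left(E,A \right)} = \left(A - 1\right) \left(-5\right) = \left(-1 + A\right) \left(-5\right) = 5 - 5 A$)
$a{\left(-3,-10 \right)} D{\left(0 \right)} = \left(5 - -50\right) \left(\frac{1}{2} + \frac{1}{6} \cdot 0\right) = \left(5 + 50\right) \left(\frac{1}{2} + 0\right) = 55 \cdot \frac{1}{2} = \frac{55}{2}$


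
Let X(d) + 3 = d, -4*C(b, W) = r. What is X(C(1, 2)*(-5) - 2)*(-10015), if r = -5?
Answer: 450675/4 ≈ 1.1267e+5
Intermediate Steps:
C(b, W) = 5/4 (C(b, W) = -1/4*(-5) = 5/4)
X(d) = -3 + d
X(C(1, 2)*(-5) - 2)*(-10015) = (-3 + ((5/4)*(-5) - 2))*(-10015) = (-3 + (-25/4 - 2))*(-10015) = (-3 - 33/4)*(-10015) = -45/4*(-10015) = 450675/4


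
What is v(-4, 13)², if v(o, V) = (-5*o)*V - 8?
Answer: 63504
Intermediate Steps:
v(o, V) = -8 - 5*V*o (v(o, V) = -5*V*o - 8 = -8 - 5*V*o)
v(-4, 13)² = (-8 - 5*13*(-4))² = (-8 + 260)² = 252² = 63504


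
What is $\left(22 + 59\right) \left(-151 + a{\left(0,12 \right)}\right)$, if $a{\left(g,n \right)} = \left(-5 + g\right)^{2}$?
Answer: $-10206$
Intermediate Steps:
$\left(22 + 59\right) \left(-151 + a{\left(0,12 \right)}\right) = \left(22 + 59\right) \left(-151 + \left(-5 + 0\right)^{2}\right) = 81 \left(-151 + \left(-5\right)^{2}\right) = 81 \left(-151 + 25\right) = 81 \left(-126\right) = -10206$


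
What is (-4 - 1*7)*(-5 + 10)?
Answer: -55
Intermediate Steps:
(-4 - 1*7)*(-5 + 10) = (-4 - 7)*5 = -11*5 = -55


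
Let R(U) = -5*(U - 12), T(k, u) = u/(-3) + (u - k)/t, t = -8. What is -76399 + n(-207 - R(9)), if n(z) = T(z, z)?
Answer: -76325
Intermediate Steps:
T(k, u) = -11*u/24 + k/8 (T(k, u) = u/(-3) + (u - k)/(-8) = u*(-1/3) + (u - k)*(-1/8) = -u/3 + (-u/8 + k/8) = -11*u/24 + k/8)
R(U) = 60 - 5*U (R(U) = -5*(-12 + U) = 60 - 5*U)
n(z) = -z/3 (n(z) = -11*z/24 + z/8 = -z/3)
-76399 + n(-207 - R(9)) = -76399 - (-207 - (60 - 5*9))/3 = -76399 - (-207 - (60 - 45))/3 = -76399 - (-207 - 1*15)/3 = -76399 - (-207 - 15)/3 = -76399 - 1/3*(-222) = -76399 + 74 = -76325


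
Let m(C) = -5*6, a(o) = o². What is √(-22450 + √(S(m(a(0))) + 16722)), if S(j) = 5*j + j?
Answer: √(-22450 + 3*√1838) ≈ 149.4*I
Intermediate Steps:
m(C) = -30
S(j) = 6*j
√(-22450 + √(S(m(a(0))) + 16722)) = √(-22450 + √(6*(-30) + 16722)) = √(-22450 + √(-180 + 16722)) = √(-22450 + √16542) = √(-22450 + 3*√1838)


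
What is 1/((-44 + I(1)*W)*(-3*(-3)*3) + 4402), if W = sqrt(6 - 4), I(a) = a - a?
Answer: 1/3214 ≈ 0.00031114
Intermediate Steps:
I(a) = 0
W = sqrt(2) ≈ 1.4142
1/((-44 + I(1)*W)*(-3*(-3)*3) + 4402) = 1/((-44 + 0*sqrt(2))*(-3*(-3)*3) + 4402) = 1/((-44 + 0)*(9*3) + 4402) = 1/(-44*27 + 4402) = 1/(-1188 + 4402) = 1/3214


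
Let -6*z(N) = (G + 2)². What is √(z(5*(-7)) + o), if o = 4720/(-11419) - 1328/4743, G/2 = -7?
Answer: 10*I*√80482170883870/18053439 ≈ 4.9692*I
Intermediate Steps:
G = -14 (G = 2*(-7) = -14)
o = -37551392/54160317 (o = 4720*(-1/11419) - 1328*1/4743 = -4720/11419 - 1328/4743 = -37551392/54160317 ≈ -0.69334)
z(N) = -24 (z(N) = -(-14 + 2)²/6 = -⅙*(-12)² = -⅙*144 = -24)
√(z(5*(-7)) + o) = √(-24 - 37551392/54160317) = √(-1337399000/54160317) = 10*I*√80482170883870/18053439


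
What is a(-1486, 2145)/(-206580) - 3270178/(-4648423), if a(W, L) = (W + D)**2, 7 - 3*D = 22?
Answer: -3219422493341/320090407780 ≈ -10.058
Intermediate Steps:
D = -5 (D = 7/3 - 1/3*22 = 7/3 - 22/3 = -5)
a(W, L) = (-5 + W)**2 (a(W, L) = (W - 5)**2 = (-5 + W)**2)
a(-1486, 2145)/(-206580) - 3270178/(-4648423) = (-5 - 1486)**2/(-206580) - 3270178/(-4648423) = (-1491)**2*(-1/206580) - 3270178*(-1/4648423) = 2223081*(-1/206580) + 3270178/4648423 = -741027/68860 + 3270178/4648423 = -3219422493341/320090407780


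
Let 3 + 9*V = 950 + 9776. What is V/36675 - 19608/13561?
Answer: -6326695997/4476147075 ≈ -1.4134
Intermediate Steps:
V = 10723/9 (V = -⅓ + (950 + 9776)/9 = -⅓ + (⅑)*10726 = -⅓ + 10726/9 = 10723/9 ≈ 1191.4)
V/36675 - 19608/13561 = (10723/9)/36675 - 19608/13561 = (10723/9)*(1/36675) - 19608*1/13561 = 10723/330075 - 19608/13561 = -6326695997/4476147075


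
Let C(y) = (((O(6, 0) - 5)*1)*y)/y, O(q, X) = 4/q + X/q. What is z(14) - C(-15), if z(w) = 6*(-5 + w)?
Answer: 175/3 ≈ 58.333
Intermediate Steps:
z(w) = -30 + 6*w
C(y) = -13/3 (C(y) = ((((4 + 0)/6 - 5)*1)*y)/y = ((((⅙)*4 - 5)*1)*y)/y = (((⅔ - 5)*1)*y)/y = ((-13/3*1)*y)/y = (-13*y/3)/y = -13/3)
z(14) - C(-15) = (-30 + 6*14) - 1*(-13/3) = (-30 + 84) + 13/3 = 54 + 13/3 = 175/3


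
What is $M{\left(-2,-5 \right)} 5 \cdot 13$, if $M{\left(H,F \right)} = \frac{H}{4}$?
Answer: $- \frac{65}{2} \approx -32.5$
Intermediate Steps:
$M{\left(H,F \right)} = \frac{H}{4}$
$M{\left(-2,-5 \right)} 5 \cdot 13 = \frac{1}{4} \left(-2\right) 5 \cdot 13 = \left(- \frac{1}{2}\right) 5 \cdot 13 = \left(- \frac{5}{2}\right) 13 = - \frac{65}{2}$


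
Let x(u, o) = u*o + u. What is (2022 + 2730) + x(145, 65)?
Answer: 14322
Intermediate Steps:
x(u, o) = u + o*u (x(u, o) = o*u + u = u + o*u)
(2022 + 2730) + x(145, 65) = (2022 + 2730) + 145*(1 + 65) = 4752 + 145*66 = 4752 + 9570 = 14322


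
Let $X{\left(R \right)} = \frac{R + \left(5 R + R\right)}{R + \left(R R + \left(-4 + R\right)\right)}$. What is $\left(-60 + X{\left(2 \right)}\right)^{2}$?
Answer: $\frac{12769}{4} \approx 3192.3$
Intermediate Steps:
$X{\left(R \right)} = \frac{7 R}{-4 + R^{2} + 2 R}$ ($X{\left(R \right)} = \frac{R + 6 R}{R + \left(R^{2} + \left(-4 + R\right)\right)} = \frac{7 R}{R + \left(-4 + R + R^{2}\right)} = \frac{7 R}{-4 + R^{2} + 2 R}$)
$\left(-60 + X{\left(2 \right)}\right)^{2} = \left(-60 + 7 \cdot 2 \frac{1}{-4 + 2^{2} + 2 \cdot 2}\right)^{2} = \left(-60 + 7 \cdot 2 \frac{1}{-4 + 4 + 4}\right)^{2} = \left(-60 + 7 \cdot 2 \cdot \frac{1}{4}\right)^{2} = \left(-60 + \frac{7}{2}\right)^{2} = \left(- \frac{113}{2}\right)^{2} = \frac{12769}{4}$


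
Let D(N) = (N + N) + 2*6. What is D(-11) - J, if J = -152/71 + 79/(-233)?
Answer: -124405/16543 ≈ -7.5201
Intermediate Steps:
J = -41025/16543 (J = -152*1/71 + 79*(-1/233) = -152/71 - 79/233 = -41025/16543 ≈ -2.4799)
D(N) = 12 + 2*N (D(N) = 2*N + 12 = 12 + 2*N)
D(-11) - J = (12 + 2*(-11)) - 1*(-41025/16543) = (12 - 22) + 41025/16543 = -10 + 41025/16543 = -124405/16543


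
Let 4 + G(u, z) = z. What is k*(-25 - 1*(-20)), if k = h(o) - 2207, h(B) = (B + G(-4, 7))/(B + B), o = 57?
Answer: 209615/19 ≈ 11032.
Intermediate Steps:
G(u, z) = -4 + z
h(B) = (3 + B)/(2*B) (h(B) = (B + (-4 + 7))/(B + B) = (B + 3)/((2*B)) = (3 + B)*(1/(2*B)) = (3 + B)/(2*B))
k = -41923/19 (k = (½)*(3 + 57)/57 - 2207 = (½)*(1/57)*60 - 2207 = 10/19 - 2207 = -41923/19 ≈ -2206.5)
k*(-25 - 1*(-20)) = -41923*(-25 - 1*(-20))/19 = -41923*(-25 + 20)/19 = -41923/19*(-5) = 209615/19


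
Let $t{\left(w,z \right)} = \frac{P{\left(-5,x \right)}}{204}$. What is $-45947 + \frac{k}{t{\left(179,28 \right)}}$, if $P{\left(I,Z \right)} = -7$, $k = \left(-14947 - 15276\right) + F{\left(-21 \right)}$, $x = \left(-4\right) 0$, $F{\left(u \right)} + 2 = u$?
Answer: $\frac{5848555}{7} \approx 8.3551 \cdot 10^{5}$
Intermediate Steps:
$F{\left(u \right)} = -2 + u$
$x = 0$
$k = -30246$ ($k = \left(-14947 - 15276\right) - 23 = -30223 - 23 = -30246$)
$t{\left(w,z \right)} = - \frac{7}{204}$
$-45947 + \frac{k}{t{\left(179,28 \right)}} = -45947 - \frac{30246}{- \frac{7}{204}} = -45947 - - \frac{6170184}{7} = -45947 + \frac{6170184}{7} = \frac{5848555}{7}$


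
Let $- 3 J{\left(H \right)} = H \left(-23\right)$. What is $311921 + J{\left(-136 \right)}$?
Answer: $\frac{932635}{3} \approx 3.1088 \cdot 10^{5}$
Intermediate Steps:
$J{\left(H \right)} = \frac{23 H}{3}$ ($J{\left(H \right)} = - \frac{H \left(-23\right)}{3} = - \frac{\left(-23\right) H}{3} = \frac{23 H}{3}$)
$311921 + J{\left(-136 \right)} = 311921 + \frac{23}{3} \left(-136\right) = 311921 - \frac{3128}{3} = \frac{932635}{3}$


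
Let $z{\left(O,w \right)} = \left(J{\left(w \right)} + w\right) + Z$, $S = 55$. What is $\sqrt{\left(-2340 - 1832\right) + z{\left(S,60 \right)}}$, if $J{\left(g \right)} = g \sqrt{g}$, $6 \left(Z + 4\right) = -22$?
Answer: $\frac{\sqrt{-37077 + 1080 \sqrt{15}}}{3} \approx 60.456 i$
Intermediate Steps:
$Z = - \frac{23}{3}$ ($Z = -4 + \frac{1}{6} \left(-22\right) = -4 - \frac{11}{3} = - \frac{23}{3} \approx -7.6667$)
$J{\left(g \right)} = g^{\frac{3}{2}}$
$z{\left(O,w \right)} = - \frac{23}{3} + w + w^{\frac{3}{2}}$ ($z{\left(O,w \right)} = \left(w^{\frac{3}{2}} + w\right) - \frac{23}{3} = \left(w + w^{\frac{3}{2}}\right) - \frac{23}{3} = - \frac{23}{3} + w + w^{\frac{3}{2}}$)
$\sqrt{\left(-2340 - 1832\right) + z{\left(S,60 \right)}} = \sqrt{\left(-2340 - 1832\right) + \left(- \frac{23}{3} + 60 + 60^{\frac{3}{2}}\right)} = \sqrt{-4172 + \left(- \frac{23}{3} + 60 + 120 \sqrt{15}\right)} = \sqrt{-4172 + \left(\frac{157}{3} + 120 \sqrt{15}\right)} = \sqrt{- \frac{12359}{3} + 120 \sqrt{15}}$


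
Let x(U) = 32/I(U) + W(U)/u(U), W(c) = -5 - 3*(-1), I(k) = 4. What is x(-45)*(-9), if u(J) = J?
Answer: -362/5 ≈ -72.400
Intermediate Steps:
W(c) = -2 (W(c) = -5 + 3 = -2)
x(U) = 8 - 2/U (x(U) = 32/4 - 2/U = 32*(1/4) - 2/U = 8 - 2/U)
x(-45)*(-9) = (8 - 2/(-45))*(-9) = (8 - 2*(-1/45))*(-9) = (8 + 2/45)*(-9) = (362/45)*(-9) = -362/5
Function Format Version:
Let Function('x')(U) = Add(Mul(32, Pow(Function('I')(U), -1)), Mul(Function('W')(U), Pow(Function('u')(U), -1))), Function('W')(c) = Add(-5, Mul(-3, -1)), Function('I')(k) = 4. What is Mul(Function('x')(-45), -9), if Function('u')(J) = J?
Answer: Rational(-362, 5) ≈ -72.400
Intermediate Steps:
Function('W')(c) = -2 (Function('W')(c) = Add(-5, 3) = -2)
Function('x')(U) = Add(8, Mul(-2, Pow(U, -1))) (Function('x')(U) = Add(Mul(32, Pow(4, -1)), Mul(-2, Pow(U, -1))) = Add(Mul(32, Rational(1, 4)), Mul(-2, Pow(U, -1))) = Add(8, Mul(-2, Pow(U, -1))))
Mul(Function('x')(-45), -9) = Mul(Add(8, Mul(-2, Pow(-45, -1))), -9) = Mul(Add(8, Mul(-2, Rational(-1, 45))), -9) = Mul(Add(8, Rational(2, 45)), -9) = Mul(Rational(362, 45), -9) = Rational(-362, 5)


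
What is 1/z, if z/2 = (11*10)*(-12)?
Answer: -1/2640 ≈ -0.00037879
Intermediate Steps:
z = -2640 (z = 2*((11*10)*(-12)) = 2*(110*(-12)) = 2*(-1320) = -2640)
1/z = 1/(-2640) = -1/2640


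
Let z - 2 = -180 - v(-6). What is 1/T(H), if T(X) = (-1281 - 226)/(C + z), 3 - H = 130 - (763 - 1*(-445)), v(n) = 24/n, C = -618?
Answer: 72/137 ≈ 0.52555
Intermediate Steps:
z = -174 (z = 2 + (-180 - 24/(-6)) = 2 + (-180 - 24*(-1)/6) = 2 + (-180 - 1*(-4)) = 2 + (-180 + 4) = 2 - 176 = -174)
H = 1081 (H = 3 - (130 - (763 - 1*(-445))) = 3 - (130 - (763 + 445)) = 3 - (130 - 1*1208) = 3 - (130 - 1208) = 3 - 1*(-1078) = 3 + 1078 = 1081)
T(X) = 137/72 (T(X) = (-1281 - 226)/(-618 - 174) = -1507/(-792) = -1507*(-1/792) = 137/72)
1/T(H) = 1/(137/72) = 72/137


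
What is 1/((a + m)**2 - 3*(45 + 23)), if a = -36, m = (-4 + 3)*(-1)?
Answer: 1/1021 ≈ 0.00097943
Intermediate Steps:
m = 1 (m = -1*(-1) = 1)
1/((a + m)**2 - 3*(45 + 23)) = 1/((-36 + 1)**2 - 3*(45 + 23)) = 1/((-35)**2 - 3*68) = 1/(1225 - 204) = 1/1021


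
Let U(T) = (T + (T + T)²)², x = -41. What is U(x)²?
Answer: 1994737923675121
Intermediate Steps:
U(T) = (T + 4*T²)² (U(T) = (T + (2*T)²)² = (T + 4*T²)²)
U(x)² = ((-41)²*(1 + 4*(-41))²)² = (1681*(1 - 164)²)² = (1681*(-163)²)² = (1681*26569)² = 44662489² = 1994737923675121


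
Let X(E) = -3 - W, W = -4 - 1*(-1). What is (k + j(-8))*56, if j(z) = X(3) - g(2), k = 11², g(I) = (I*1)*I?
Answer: 6552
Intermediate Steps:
W = -3 (W = -4 + 1 = -3)
g(I) = I² (g(I) = I*I = I²)
X(E) = 0 (X(E) = -3 - 1*(-3) = -3 + 3 = 0)
k = 121
j(z) = -4 (j(z) = 0 - 1*2² = 0 - 1*4 = 0 - 4 = -4)
(k + j(-8))*56 = (121 - 4)*56 = 117*56 = 6552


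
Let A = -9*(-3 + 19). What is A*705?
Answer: -101520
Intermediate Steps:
A = -144 (A = -9*16 = -144)
A*705 = -144*705 = -101520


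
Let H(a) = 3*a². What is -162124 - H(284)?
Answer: -404092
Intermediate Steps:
-162124 - H(284) = -162124 - 3*284² = -162124 - 3*80656 = -162124 - 1*241968 = -162124 - 241968 = -404092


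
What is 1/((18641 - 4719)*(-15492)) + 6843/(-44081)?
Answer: -1475895711113/9507373505544 ≈ -0.15524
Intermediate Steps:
1/((18641 - 4719)*(-15492)) + 6843/(-44081) = -1/15492/13922 + 6843*(-1/44081) = (1/13922)*(-1/15492) - 6843/44081 = -1/215679624 - 6843/44081 = -1475895711113/9507373505544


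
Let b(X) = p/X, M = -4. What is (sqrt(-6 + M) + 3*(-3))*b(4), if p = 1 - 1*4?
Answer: 27/4 - 3*I*sqrt(10)/4 ≈ 6.75 - 2.3717*I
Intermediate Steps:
p = -3 (p = 1 - 4 = -3)
b(X) = -3/X
(sqrt(-6 + M) + 3*(-3))*b(4) = (sqrt(-6 - 4) + 3*(-3))*(-3/4) = (sqrt(-10) - 9)*(-3*1/4) = (I*sqrt(10) - 9)*(-3/4) = (-9 + I*sqrt(10))*(-3/4) = 27/4 - 3*I*sqrt(10)/4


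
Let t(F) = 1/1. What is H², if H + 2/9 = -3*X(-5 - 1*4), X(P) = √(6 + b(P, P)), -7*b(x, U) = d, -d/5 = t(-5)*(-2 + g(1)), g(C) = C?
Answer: 27001/567 + 4*√259/21 ≈ 50.686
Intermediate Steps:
t(F) = 1
d = 5 (d = -5*(-2 + 1) = -5*(-1) = 5)
b(x, U) = -5/7 (b(x, U) = -⅐*5 = -5/7)
X(P) = √259/7 (X(P) = √(6 - 5/7) = √(37/7) = √259/7)
H = -2/9 - 3*√259/7 ≈ -7.1194
H² = (-2/9 - 3*√259/7)²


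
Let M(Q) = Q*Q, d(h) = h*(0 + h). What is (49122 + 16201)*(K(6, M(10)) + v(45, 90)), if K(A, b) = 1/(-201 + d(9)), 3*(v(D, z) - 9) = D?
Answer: 188064917/120 ≈ 1.5672e+6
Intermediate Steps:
d(h) = h² (d(h) = h*h = h²)
v(D, z) = 9 + D/3
M(Q) = Q²
K(A, b) = -1/120 (K(A, b) = 1/(-201 + 9²) = 1/(-201 + 81) = 1/(-120) = -1/120)
(49122 + 16201)*(K(6, M(10)) + v(45, 90)) = (49122 + 16201)*(-1/120 + (9 + (⅓)*45)) = 65323*(-1/120 + (9 + 15)) = 65323*(-1/120 + 24) = 65323*(2879/120) = 188064917/120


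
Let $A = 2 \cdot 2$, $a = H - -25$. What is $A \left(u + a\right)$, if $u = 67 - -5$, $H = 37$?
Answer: $536$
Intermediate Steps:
$a = 62$ ($a = 37 - -25 = 37 + 25 = 62$)
$A = 4$
$u = 72$ ($u = 67 + 5 = 72$)
$A \left(u + a\right) = 4 \left(72 + 62\right) = 4 \cdot 134 = 536$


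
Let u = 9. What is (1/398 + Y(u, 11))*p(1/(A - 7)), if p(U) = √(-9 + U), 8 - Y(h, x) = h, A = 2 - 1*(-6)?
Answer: -397*I*√2/199 ≈ -2.8213*I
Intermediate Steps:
A = 8 (A = 2 + 6 = 8)
Y(h, x) = 8 - h
(1/398 + Y(u, 11))*p(1/(A - 7)) = (1/398 + (8 - 1*9))*√(-9 + 1/(8 - 7)) = (1/398 + (8 - 9))*√(-9 + 1/1) = (1/398 - 1)*√(-9 + 1) = -397*I*√2/199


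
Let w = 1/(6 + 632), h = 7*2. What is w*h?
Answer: 7/319 ≈ 0.021944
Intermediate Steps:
h = 14
w = 1/638 ≈ 0.0015674
w*h = (1/638)*14 = 7/319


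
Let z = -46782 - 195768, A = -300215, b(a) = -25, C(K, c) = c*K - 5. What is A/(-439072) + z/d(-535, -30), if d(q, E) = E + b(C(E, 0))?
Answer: 1936607735/439072 ≈ 4410.7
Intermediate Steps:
C(K, c) = -5 + K*c (C(K, c) = K*c - 5 = -5 + K*c)
d(q, E) = -25 + E (d(q, E) = E - 25 = -25 + E)
z = -242550
A/(-439072) + z/d(-535, -30) = -300215/(-439072) - 242550/(-25 - 30) = -300215*(-1/439072) - 242550/(-55) = 300215/439072 - 242550*(-1/55) = 300215/439072 + 4410 = 1936607735/439072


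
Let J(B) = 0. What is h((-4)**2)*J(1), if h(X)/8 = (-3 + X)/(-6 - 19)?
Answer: 0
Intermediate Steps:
h(X) = 24/25 - 8*X/25 (h(X) = 8*((-3 + X)/(-6 - 19)) = 8*((-3 + X)/(-25)) = 8*((-3 + X)*(-1/25)) = 8*(3/25 - X/25) = 24/25 - 8*X/25)
h((-4)**2)*J(1) = (24/25 - 8/25*(-4)**2)*0 = (24/25 - 8/25*16)*0 = (24/25 - 128/25)*0 = -104/25*0 = 0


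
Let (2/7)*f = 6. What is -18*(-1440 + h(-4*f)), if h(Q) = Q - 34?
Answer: 28044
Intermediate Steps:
f = 21 (f = (7/2)*6 = 21)
h(Q) = -34 + Q
-18*(-1440 + h(-4*f)) = -18*(-1440 + (-34 - 4*21)) = -18*(-1440 + (-34 - 84)) = -18*(-1440 - 118) = -18*(-1558) = 28044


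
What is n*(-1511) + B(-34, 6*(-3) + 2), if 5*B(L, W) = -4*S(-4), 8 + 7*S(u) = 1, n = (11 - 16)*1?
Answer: 37779/5 ≈ 7555.8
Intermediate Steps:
n = -5 (n = -5*1 = -5)
S(u) = -1 (S(u) = -8/7 + (1/7)*1 = -8/7 + 1/7 = -1)
B(L, W) = 4/5 (B(L, W) = (-4*(-1))/5 = (1/5)*4 = 4/5)
n*(-1511) + B(-34, 6*(-3) + 2) = -5*(-1511) + 4/5 = 7555 + 4/5 = 37779/5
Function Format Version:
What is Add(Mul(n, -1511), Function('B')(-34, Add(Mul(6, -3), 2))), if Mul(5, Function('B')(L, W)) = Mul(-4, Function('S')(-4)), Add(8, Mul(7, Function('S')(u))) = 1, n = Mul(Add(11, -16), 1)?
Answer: Rational(37779, 5) ≈ 7555.8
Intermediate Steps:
n = -5 (n = Mul(-5, 1) = -5)
Function('S')(u) = -1 (Function('S')(u) = Add(Rational(-8, 7), Mul(Rational(1, 7), 1)) = Add(Rational(-8, 7), Rational(1, 7)) = -1)
Function('B')(L, W) = Rational(4, 5) (Function('B')(L, W) = Mul(Rational(1, 5), Mul(-4, -1)) = Mul(Rational(1, 5), 4) = Rational(4, 5))
Add(Mul(n, -1511), Function('B')(-34, Add(Mul(6, -3), 2))) = Add(Mul(-5, -1511), Rational(4, 5)) = Add(7555, Rational(4, 5)) = Rational(37779, 5)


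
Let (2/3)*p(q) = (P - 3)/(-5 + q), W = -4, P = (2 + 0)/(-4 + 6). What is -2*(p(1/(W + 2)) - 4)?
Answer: 76/11 ≈ 6.9091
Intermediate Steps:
P = 1 (P = 2/2 = 2*(½) = 1)
p(q) = -3/(-5 + q) (p(q) = 3*((1 - 3)/(-5 + q))/2 = 3*(-2/(-5 + q))/2 = -3/(-5 + q))
-2*(p(1/(W + 2)) - 4) = -2*(-3/(-5 + 1/(-4 + 2)) - 4) = -2*(-3/(-5 + 1/(-2)) - 4) = -2*(-3/(-5 - ½) - 4) = -2*(-3/(-11/2) - 4) = -2*(-3*(-2/11) - 4) = -2*(6/11 - 4) = -2*(-38/11) = 76/11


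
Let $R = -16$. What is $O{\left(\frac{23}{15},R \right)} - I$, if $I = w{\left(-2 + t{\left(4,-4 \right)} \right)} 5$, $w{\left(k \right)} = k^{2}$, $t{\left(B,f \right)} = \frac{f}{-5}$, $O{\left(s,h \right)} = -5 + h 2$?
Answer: $- \frac{221}{5} \approx -44.2$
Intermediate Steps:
$O{\left(s,h \right)} = -5 + 2 h$
$t{\left(B,f \right)} = - \frac{f}{5}$ ($t{\left(B,f \right)} = f \left(- \frac{1}{5}\right) = - \frac{f}{5}$)
$I = \frac{36}{5}$ ($I = \left(-2 - - \frac{4}{5}\right)^{2} \cdot 5 = \left(-2 + \frac{4}{5}\right)^{2} \cdot 5 = \left(- \frac{6}{5}\right)^{2} \cdot 5 = \frac{36}{25} \cdot 5 = \frac{36}{5} \approx 7.2$)
$O{\left(\frac{23}{15},R \right)} - I = \left(-5 + 2 \left(-16\right)\right) - \frac{36}{5} = \left(-5 - 32\right) - \frac{36}{5} = -37 - \frac{36}{5} = - \frac{221}{5}$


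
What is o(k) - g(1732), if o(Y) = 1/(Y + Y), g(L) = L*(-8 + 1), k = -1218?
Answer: 29534063/2436 ≈ 12124.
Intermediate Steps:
g(L) = -7*L (g(L) = L*(-7) = -7*L)
o(Y) = 1/(2*Y)
o(k) - g(1732) = (½)/(-1218) - (-7)*1732 = (½)*(-1/1218) - 1*(-12124) = -1/2436 + 12124 = 29534063/2436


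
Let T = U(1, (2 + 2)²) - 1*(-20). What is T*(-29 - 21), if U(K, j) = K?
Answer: -1050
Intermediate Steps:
T = 21 (T = 1 - 1*(-20) = 1 + 20 = 21)
T*(-29 - 21) = 21*(-29 - 21) = 21*(-50) = -1050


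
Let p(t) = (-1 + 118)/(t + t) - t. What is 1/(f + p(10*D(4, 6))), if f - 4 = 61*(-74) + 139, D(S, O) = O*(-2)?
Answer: -80/340119 ≈ -0.00023521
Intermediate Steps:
D(S, O) = -2*O
f = -4371 (f = 4 + (61*(-74) + 139) = 4 + (-4514 + 139) = 4 - 4375 = -4371)
p(t) = -t + 117/(2*t) (p(t) = 117/((2*t)) - t = 117*(1/(2*t)) - t = 117/(2*t) - t = -t + 117/(2*t))
1/(f + p(10*D(4, 6))) = 1/(-4371 + (-10*(-2*6) + 117/(2*((10*(-2*6)))))) = 1/(-4371 + (-10*(-12) + 117/(2*((10*(-12)))))) = 1/(-4371 + (-1*(-120) + (117/2)/(-120))) = 1/(-4371 + (120 + (117/2)*(-1/120))) = 1/(-4371 + (120 - 39/80)) = 1/(-4371 + 9561/80) = 1/(-340119/80) = -80/340119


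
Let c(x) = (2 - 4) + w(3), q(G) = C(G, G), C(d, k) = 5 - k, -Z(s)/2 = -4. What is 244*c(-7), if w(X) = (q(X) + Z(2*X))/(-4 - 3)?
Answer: -5856/7 ≈ -836.57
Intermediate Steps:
Z(s) = 8 (Z(s) = -2*(-4) = 8)
q(G) = 5 - G
w(X) = -13/7 + X/7 (w(X) = ((5 - X) + 8)/(-4 - 3) = (13 - X)/(-7) = (13 - X)*(-⅐) = -13/7 + X/7)
c(x) = -24/7 (c(x) = (2 - 4) + (-13/7 + (⅐)*3) = -2 + (-13/7 + 3/7) = -2 - 10/7 = -24/7)
244*c(-7) = 244*(-24/7) = -5856/7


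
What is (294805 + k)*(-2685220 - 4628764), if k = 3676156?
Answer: -29043545218624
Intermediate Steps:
(294805 + k)*(-2685220 - 4628764) = (294805 + 3676156)*(-2685220 - 4628764) = 3970961*(-7313984) = -29043545218624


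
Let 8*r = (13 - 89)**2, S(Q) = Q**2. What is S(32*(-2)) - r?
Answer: 3374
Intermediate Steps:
r = 722 (r = (13 - 89)**2/8 = (1/8)*(-76)**2 = (1/8)*5776 = 722)
S(32*(-2)) - r = (32*(-2))**2 - 1*722 = (-64)**2 - 722 = 4096 - 722 = 3374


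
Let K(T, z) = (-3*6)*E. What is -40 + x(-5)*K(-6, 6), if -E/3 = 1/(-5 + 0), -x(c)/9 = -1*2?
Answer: -1172/5 ≈ -234.40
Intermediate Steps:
x(c) = 18 (x(c) = -(-9)*2 = -9*(-2) = 18)
E = ⅗ (E = -3/(-5 + 0) = -3/(-5) = -3*(-⅕) = ⅗ ≈ 0.60000)
K(T, z) = -54/5 (K(T, z) = -3*6*(⅗) = -18*⅗ = -54/5)
-40 + x(-5)*K(-6, 6) = -40 + 18*(-54/5) = -40 - 972/5 = -1172/5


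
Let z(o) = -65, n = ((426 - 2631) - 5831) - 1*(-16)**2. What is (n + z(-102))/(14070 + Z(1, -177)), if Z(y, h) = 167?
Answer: -8357/14237 ≈ -0.58699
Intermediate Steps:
n = -8292 (n = (-2205 - 5831) - 1*256 = -8036 - 256 = -8292)
(n + z(-102))/(14070 + Z(1, -177)) = (-8292 - 65)/(14070 + 167) = -8357/14237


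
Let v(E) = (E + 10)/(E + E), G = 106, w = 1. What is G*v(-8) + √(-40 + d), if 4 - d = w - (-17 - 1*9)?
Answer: -53/4 + 3*I*√7 ≈ -13.25 + 7.9373*I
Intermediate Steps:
d = -23 (d = 4 - (1 - (-17 - 1*9)) = 4 - (1 - (-17 - 9)) = 4 - (1 - 1*(-26)) = 4 - (1 + 26) = 4 - 1*27 = 4 - 27 = -23)
v(E) = (10 + E)/(2*E) (v(E) = (10 + E)/((2*E)) = (10 + E)*(1/(2*E)) = (10 + E)/(2*E))
G*v(-8) + √(-40 + d) = 106*((½)*(10 - 8)/(-8)) + √(-40 - 23) = 106*((½)*(-⅛)*2) + √(-63) = 106*(-⅛) + 3*I*√7 = -53/4 + 3*I*√7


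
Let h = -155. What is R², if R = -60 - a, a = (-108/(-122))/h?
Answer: 321768024516/89397025 ≈ 3599.3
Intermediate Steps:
a = -54/9455 (a = -108/(-122)/(-155) = -108*(-1/122)*(-1/155) = (54/61)*(-1/155) = -54/9455 ≈ -0.0057113)
R = -567246/9455 (R = -60 - 1*(-54/9455) = -60 + 54/9455 = -567246/9455 ≈ -59.994)
R² = (-567246/9455)² = 321768024516/89397025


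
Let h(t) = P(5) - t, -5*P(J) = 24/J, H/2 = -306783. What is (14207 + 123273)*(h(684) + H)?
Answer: -422236109904/5 ≈ -8.4447e+10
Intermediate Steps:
H = -613566 (H = 2*(-306783) = -613566)
P(J) = -24/(5*J)
h(t) = -24/25 - t (h(t) = -24/5/5 - t = -24/5*⅕ - t = -24/25 - t)
(14207 + 123273)*(h(684) + H) = (14207 + 123273)*((-24/25 - 1*684) - 613566) = 137480*((-24/25 - 684) - 613566) = 137480*(-17124/25 - 613566) = 137480*(-15356274/25) = -422236109904/5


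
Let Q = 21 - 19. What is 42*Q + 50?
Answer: 134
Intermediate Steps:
Q = 2
42*Q + 50 = 42*2 + 50 = 84 + 50 = 134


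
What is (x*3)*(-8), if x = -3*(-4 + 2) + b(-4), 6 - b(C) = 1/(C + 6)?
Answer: -276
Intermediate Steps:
b(C) = 6 - 1/(6 + C) (b(C) = 6 - 1/(C + 6) = 6 - 1/(6 + C))
x = 23/2 (x = -3*(-4 + 2) + (35 + 6*(-4))/(6 - 4) = -3*(-2) + (35 - 24)/2 = 6 + (½)*11 = 6 + 11/2 = 23/2 ≈ 11.500)
(x*3)*(-8) = ((23/2)*3)*(-8) = (69/2)*(-8) = -276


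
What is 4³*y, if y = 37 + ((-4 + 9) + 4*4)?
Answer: 3712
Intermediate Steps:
y = 58 (y = 37 + (5 + 16) = 37 + 21 = 58)
4³*y = 4³*58 = 64*58 = 3712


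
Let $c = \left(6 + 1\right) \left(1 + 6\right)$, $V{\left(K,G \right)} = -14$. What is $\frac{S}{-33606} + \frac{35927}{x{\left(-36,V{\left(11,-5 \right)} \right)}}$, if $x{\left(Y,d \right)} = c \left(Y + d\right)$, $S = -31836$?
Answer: $- \frac{188227427}{13722450} \approx -13.717$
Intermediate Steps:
$c = 49$ ($c = 7 \cdot 7 = 49$)
$x{\left(Y,d \right)} = 49 Y + 49 d$ ($x{\left(Y,d \right)} = 49 \left(Y + d\right) = 49 Y + 49 d$)
$\frac{S}{-33606} + \frac{35927}{x{\left(-36,V{\left(11,-5 \right)} \right)}} = - \frac{31836}{-33606} + \frac{35927}{49 \left(-36\right) + 49 \left(-14\right)} = \left(-31836\right) \left(- \frac{1}{33606}\right) + \frac{35927}{-1764 - 686} = \frac{5306}{5601} + \frac{35927}{-2450} = \frac{5306}{5601} + 35927 \left(- \frac{1}{2450}\right) = \frac{5306}{5601} - \frac{35927}{2450} = - \frac{188227427}{13722450}$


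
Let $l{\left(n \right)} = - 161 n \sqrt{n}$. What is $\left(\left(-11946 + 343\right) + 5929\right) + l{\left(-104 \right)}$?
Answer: $-5674 + 33488 i \sqrt{26} \approx -5674.0 + 1.7076 \cdot 10^{5} i$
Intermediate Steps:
$l{\left(n \right)} = - 161 n^{\frac{3}{2}}$
$\left(\left(-11946 + 343\right) + 5929\right) + l{\left(-104 \right)} = \left(\left(-11946 + 343\right) + 5929\right) - 161 \left(-104\right)^{\frac{3}{2}} = \left(-11603 + 5929\right) - 161 \left(- 208 i \sqrt{26}\right) = -5674 + 33488 i \sqrt{26}$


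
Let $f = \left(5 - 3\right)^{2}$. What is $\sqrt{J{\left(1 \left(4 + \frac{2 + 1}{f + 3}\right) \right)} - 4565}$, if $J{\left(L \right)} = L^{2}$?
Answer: $\frac{2 i \sqrt{55681}}{7} \approx 67.419 i$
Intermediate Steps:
$f = 4$ ($f = 2^{2} = 4$)
$\sqrt{J{\left(1 \left(4 + \frac{2 + 1}{f + 3}\right) \right)} - 4565} = \sqrt{\left(1 \left(4 + \frac{2 + 1}{4 + 3}\right)\right)^{2} - 4565} = \sqrt{\left(1 \left(4 + \frac{3}{7}\right)\right)^{2} - 4565} = \sqrt{\left(1 \cdot \frac{31}{7}\right)^{2} - 4565} = \sqrt{\left(\frac{31}{7}\right)^{2} - 4565} = \sqrt{\frac{961}{49} - 4565} = \sqrt{- \frac{222724}{49}} = \frac{2 i \sqrt{55681}}{7}$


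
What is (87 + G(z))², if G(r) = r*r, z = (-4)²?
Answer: 117649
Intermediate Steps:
z = 16
G(r) = r²
(87 + G(z))² = (87 + 16²)² = (87 + 256)² = 343² = 117649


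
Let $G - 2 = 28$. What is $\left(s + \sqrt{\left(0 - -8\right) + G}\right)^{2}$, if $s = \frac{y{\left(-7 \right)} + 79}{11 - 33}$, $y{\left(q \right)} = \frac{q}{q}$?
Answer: $\frac{6198}{121} - \frac{80 \sqrt{38}}{11} \approx 6.391$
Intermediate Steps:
$y{\left(q \right)} = 1$
$G = 30$ ($G = 2 + 28 = 30$)
$s = - \frac{40}{11}$ ($s = \frac{1 + 79}{11 - 33} = \frac{80}{-22} = 80 \left(- \frac{1}{22}\right) = - \frac{40}{11} \approx -3.6364$)
$\left(s + \sqrt{\left(0 - -8\right) + G}\right)^{2} = \left(- \frac{40}{11} + \sqrt{\left(0 - -8\right) + 30}\right)^{2} = \left(- \frac{40}{11} + \sqrt{\left(0 + 8\right) + 30}\right)^{2} = \left(- \frac{40}{11} + \sqrt{8 + 30}\right)^{2} = \left(- \frac{40}{11} + \sqrt{38}\right)^{2}$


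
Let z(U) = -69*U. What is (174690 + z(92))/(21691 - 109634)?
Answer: -168342/87943 ≈ -1.9142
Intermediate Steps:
(174690 + z(92))/(21691 - 109634) = (174690 - 69*92)/(21691 - 109634) = (174690 - 6348)/(-87943) = 168342*(-1/87943) = -168342/87943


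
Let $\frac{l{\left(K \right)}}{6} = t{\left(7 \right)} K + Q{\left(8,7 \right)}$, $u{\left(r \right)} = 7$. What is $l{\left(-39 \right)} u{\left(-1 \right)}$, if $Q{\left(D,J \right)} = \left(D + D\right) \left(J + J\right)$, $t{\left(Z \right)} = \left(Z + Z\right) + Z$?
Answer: $-24990$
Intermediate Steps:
$t{\left(Z \right)} = 3 Z$ ($t{\left(Z \right)} = 2 Z + Z = 3 Z$)
$Q{\left(D,J \right)} = 4 D J$ ($Q{\left(D,J \right)} = 2 D 2 J = 4 D J$)
$l{\left(K \right)} = 1344 + 126 K$ ($l{\left(K \right)} = 6 \left(3 \cdot 7 K + 4 \cdot 8 \cdot 7\right) = 6 \left(21 K + 224\right) = 6 \left(224 + 21 K\right) = 1344 + 126 K$)
$l{\left(-39 \right)} u{\left(-1 \right)} = \left(1344 + 126 \left(-39\right)\right) 7 = \left(1344 - 4914\right) 7 = \left(-3570\right) 7 = -24990$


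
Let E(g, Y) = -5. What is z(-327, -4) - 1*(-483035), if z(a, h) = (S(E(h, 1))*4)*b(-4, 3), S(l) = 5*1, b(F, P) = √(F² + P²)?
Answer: 483135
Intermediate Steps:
S(l) = 5
z(a, h) = 100 (z(a, h) = (5*4)*√((-4)² + 3²) = 20*√(16 + 9) = 20*√25 = 20*5 = 100)
z(-327, -4) - 1*(-483035) = 100 - 1*(-483035) = 100 + 483035 = 483135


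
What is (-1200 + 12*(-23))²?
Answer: 2178576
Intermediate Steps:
(-1200 + 12*(-23))² = (-1200 - 276)² = (-1476)² = 2178576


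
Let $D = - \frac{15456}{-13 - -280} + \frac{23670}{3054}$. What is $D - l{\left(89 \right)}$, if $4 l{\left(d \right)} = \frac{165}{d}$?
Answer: $- \frac{9169037}{181204} \approx -50.601$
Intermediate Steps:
$l{\left(d \right)} = \frac{165}{4 d}$ ($l{\left(d \right)} = \frac{165 \frac{1}{d}}{4} = \frac{165}{4 d}$)
$D = - \frac{2271263}{45301}$ ($D = - \frac{15456}{-13 + 280} + 23670 \cdot \frac{1}{3054} = - \frac{15456}{267} + \frac{3945}{509} = \left(-15456\right) \frac{1}{267} + \frac{3945}{509} = - \frac{5152}{89} + \frac{3945}{509} = - \frac{2271263}{45301} \approx -50.137$)
$D - l{\left(89 \right)} = - \frac{2271263}{45301} - \frac{165}{4 \cdot 89} = - \frac{2271263}{45301} - \frac{165}{4} \cdot \frac{1}{89} = - \frac{2271263}{45301} - \frac{165}{356} = - \frac{9169037}{181204}$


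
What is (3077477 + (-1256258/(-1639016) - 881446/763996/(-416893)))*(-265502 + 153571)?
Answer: -22477820654341023793231163767/65254263743855356 ≈ -3.4447e+11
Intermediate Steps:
(3077477 + (-1256258/(-1639016) - 881446/763996/(-416893)))*(-265502 + 153571) = (3077477 + (-1256258*(-1/1639016) - 881446*1/763996*(-1/416893)))*(-111931) = (3077477 + (628129/819508 - 440723/381998*(-1/416893)))*(-111931) = (3077477 + (628129/819508 + 440723/159252292214))*(-111931) = (3077477 + 50015672116055945/65254263743855356)*(-111931) = (200818545839320865472757/65254263743855356)*(-111931) = -22477820654341023793231163767/65254263743855356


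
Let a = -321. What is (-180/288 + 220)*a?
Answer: -563355/8 ≈ -70419.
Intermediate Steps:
(-180/288 + 220)*a = (-180/288 + 220)*(-321) = (-180*1/288 + 220)*(-321) = (-5/8 + 220)*(-321) = (1755/8)*(-321) = -563355/8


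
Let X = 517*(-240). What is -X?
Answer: 124080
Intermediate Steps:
X = -124080
-X = -1*(-124080) = 124080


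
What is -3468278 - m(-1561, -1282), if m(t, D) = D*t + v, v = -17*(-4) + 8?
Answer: -5469556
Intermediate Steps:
v = 76 (v = 68 + 8 = 76)
m(t, D) = 76 + D*t (m(t, D) = D*t + 76 = 76 + D*t)
-3468278 - m(-1561, -1282) = -3468278 - (76 - 1282*(-1561)) = -3468278 - (76 + 2001202) = -3468278 - 1*2001278 = -3468278 - 2001278 = -5469556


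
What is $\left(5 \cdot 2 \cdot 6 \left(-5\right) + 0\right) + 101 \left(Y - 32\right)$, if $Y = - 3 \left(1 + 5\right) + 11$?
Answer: $-4239$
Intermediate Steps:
$Y = -7$ ($Y = \left(-3\right) 6 + 11 = -18 + 11 = -7$)
$\left(5 \cdot 2 \cdot 6 \left(-5\right) + 0\right) + 101 \left(Y - 32\right) = \left(5 \cdot 2 \cdot 6 \left(-5\right) + 0\right) + 101 \left(-7 - 32\right) = \left(10 \cdot 6 \left(-5\right) + 0\right) + 101 \left(-39\right) = \left(60 \left(-5\right) + 0\right) - 3939 = \left(-300 + 0\right) - 3939 = -300 - 3939 = -4239$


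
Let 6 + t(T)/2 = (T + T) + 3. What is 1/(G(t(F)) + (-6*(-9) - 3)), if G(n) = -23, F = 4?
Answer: 1/28 ≈ 0.035714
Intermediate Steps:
t(T) = -6 + 4*T (t(T) = -12 + 2*((T + T) + 3) = -12 + 2*(2*T + 3) = -12 + 2*(3 + 2*T) = -12 + (6 + 4*T) = -6 + 4*T)
1/(G(t(F)) + (-6*(-9) - 3)) = 1/(-23 + (-6*(-9) - 3)) = 1/(-23 + (54 - 3)) = 1/(-23 + 51) = 1/28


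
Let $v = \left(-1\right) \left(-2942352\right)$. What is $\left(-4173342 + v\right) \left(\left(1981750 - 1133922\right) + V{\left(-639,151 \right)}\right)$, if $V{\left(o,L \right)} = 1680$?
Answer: $-1045735852920$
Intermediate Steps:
$v = 2942352$
$\left(-4173342 + v\right) \left(\left(1981750 - 1133922\right) + V{\left(-639,151 \right)}\right) = \left(-4173342 + 2942352\right) \left(\left(1981750 - 1133922\right) + 1680\right) = - 1230990 \left(\left(1981750 - 1133922\right) + 1680\right) = - 1230990 \left(847828 + 1680\right) = \left(-1230990\right) 849508 = -1045735852920$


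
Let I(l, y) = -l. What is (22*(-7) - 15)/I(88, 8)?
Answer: 169/88 ≈ 1.9205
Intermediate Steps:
(22*(-7) - 15)/I(88, 8) = (22*(-7) - 15)/((-1*88)) = (-154 - 15)/(-88) = -169*(-1/88) = 169/88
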